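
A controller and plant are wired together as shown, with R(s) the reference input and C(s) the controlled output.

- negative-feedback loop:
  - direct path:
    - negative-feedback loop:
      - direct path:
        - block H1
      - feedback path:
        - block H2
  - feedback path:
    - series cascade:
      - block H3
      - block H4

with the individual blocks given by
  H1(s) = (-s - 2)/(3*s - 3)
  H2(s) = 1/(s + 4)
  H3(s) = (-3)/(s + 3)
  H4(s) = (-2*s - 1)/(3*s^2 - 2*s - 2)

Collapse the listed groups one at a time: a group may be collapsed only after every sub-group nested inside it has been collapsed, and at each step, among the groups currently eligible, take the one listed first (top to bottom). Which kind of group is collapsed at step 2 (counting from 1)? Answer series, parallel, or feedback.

[1] feedback reduction of H1, H2
[2] reduce the series chain H3, H4
[3] apply the feedback formula to [H1/(1+H1*H2)], (H3*H4)
Step 2 collapses a series group.

Answer: series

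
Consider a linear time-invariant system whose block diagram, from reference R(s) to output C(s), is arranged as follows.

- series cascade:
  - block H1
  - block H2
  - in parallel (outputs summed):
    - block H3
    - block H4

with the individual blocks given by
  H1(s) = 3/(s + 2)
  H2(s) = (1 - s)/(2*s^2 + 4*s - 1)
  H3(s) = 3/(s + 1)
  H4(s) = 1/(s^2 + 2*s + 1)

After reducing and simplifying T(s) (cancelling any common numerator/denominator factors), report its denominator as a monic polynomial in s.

Step 1 - reduce the parallel group H3, H4, giving (3*s + 4)/(s^2 + 2*s + 1)
Step 2 - reduce the series chain H1, H2, (H3+H4), giving (-9*s^2 - 3*s + 12)/(2*s^5 + 12*s^4 + 25*s^3 + 20*s^2 + 3*s - 2)
That last expression is T(s), already simplified. Scaling its denominator by 1/2 (the reciprocal of the leading coefficient) yields the monic denominator.

Answer: s^5 + 6*s^4 + 25*s^3/2 + 10*s^2 + 3*s/2 - 1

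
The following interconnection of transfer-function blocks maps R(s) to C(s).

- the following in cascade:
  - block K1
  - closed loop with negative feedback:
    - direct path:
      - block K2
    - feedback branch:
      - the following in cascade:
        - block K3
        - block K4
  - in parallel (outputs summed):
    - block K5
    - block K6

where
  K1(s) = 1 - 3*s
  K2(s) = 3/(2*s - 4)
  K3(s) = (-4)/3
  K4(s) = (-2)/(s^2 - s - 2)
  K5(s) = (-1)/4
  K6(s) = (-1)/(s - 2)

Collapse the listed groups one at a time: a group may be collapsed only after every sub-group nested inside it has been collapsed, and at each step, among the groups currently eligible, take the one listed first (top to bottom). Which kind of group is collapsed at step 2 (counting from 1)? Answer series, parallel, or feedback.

Answer: feedback

Working:
Step 1. reduce the series chain K3, K4
Step 2. close the feedback loop around K2, (K3*K4)
Step 3. combine K5, K6 in parallel
Step 4. multiply K1, [K2/(1+K2*(K3*K4))], (K5+K6) (series)
So the answer for step 2 is feedback.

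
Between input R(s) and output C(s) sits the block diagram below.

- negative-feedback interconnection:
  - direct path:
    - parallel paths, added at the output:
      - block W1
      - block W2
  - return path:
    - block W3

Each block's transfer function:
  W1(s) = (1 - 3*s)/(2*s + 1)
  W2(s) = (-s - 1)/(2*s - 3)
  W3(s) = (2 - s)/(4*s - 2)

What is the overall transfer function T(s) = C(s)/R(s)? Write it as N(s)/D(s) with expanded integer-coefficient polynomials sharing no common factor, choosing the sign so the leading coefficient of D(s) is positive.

Step 1: reduce the parallel group W1, W2 = (-8*s^2 + 8*s - 4)/(4*s^2 - 4*s - 3)
Step 2: reduce the feedback loop with forward (W1+W2) and return W3, giving the overall T(s)

Hence the answer: (-16*s^3 + 24*s^2 - 16*s + 4)/(12*s^3 - 24*s^2 + 8*s - 1)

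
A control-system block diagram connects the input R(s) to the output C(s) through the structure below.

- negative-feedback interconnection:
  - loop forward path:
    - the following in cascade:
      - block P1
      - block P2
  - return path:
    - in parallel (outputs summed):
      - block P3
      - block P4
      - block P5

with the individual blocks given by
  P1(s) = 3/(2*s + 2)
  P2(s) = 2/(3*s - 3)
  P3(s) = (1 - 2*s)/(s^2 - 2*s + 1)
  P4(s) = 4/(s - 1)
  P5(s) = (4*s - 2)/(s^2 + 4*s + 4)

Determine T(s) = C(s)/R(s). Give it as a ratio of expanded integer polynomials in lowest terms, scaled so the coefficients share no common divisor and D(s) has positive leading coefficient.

1. series reduction of P1, P2 -> 1/(s^2 - 1)
2. parallel reduction of P3, P4, P5 -> (6*s^3 - 5*s^2 + 4*s - 14)/(s^4 + 2*s^3 - 3*s^2 - 4*s + 4)
3. collapse the loop ((P1*P2) forward, (P3+P4+P5) return), giving the overall T(s)

Hence the answer: (s^4 + 2*s^3 - 3*s^2 - 4*s + 4)/(s^6 + 2*s^5 - 4*s^4 + 2*s^2 + 8*s - 18)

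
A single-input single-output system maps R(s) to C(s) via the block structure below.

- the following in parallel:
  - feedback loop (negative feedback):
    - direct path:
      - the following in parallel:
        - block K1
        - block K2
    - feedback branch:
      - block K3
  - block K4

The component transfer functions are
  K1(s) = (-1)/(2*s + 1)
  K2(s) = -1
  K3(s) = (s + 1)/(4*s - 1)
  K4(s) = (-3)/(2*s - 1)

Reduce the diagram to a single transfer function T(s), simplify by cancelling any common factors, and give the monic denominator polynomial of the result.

First reduce the diagram to T(s).

Step 1 - sum the parallel branches K1, K2: (-2*s - 2)/(2*s + 1)
Step 2 - reduce the feedback loop with forward (K1+K2) and return K3: (-8*s^2 - 6*s + 2)/(6*s^2 - 2*s - 3)
Step 3 - combine [(K1+K2)/(1+(K1+K2)*K3)], K4 in parallel: (-16*s^3 - 22*s^2 + 16*s + 7)/(12*s^3 - 10*s^2 - 4*s + 3)
The result of step 3 is T(s) in lowest terms. Its denominator has leading coefficient 12; dividing the denominator through by 12 makes it monic.

Answer: s^3 - 5*s^2/6 - s/3 + 1/4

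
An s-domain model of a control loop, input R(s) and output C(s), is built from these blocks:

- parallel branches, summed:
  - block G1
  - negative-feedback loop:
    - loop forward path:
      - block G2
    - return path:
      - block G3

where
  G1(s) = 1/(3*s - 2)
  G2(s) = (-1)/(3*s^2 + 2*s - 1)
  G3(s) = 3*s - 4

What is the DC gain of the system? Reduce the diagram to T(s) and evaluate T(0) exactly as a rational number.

Reducing step by step:

[1] close the feedback loop around G2, G3 = (-1)/(3*s^2 - s + 3)
[2] combine G1, [G2/(1+G2*G3)] in parallel = (3*s^2 - 4*s + 5)/(9*s^3 - 9*s^2 + 11*s - 6)
The step-2 result is T(s). Setting s = 0: T(0) = 5/(-6) = -5/6.

Answer: -5/6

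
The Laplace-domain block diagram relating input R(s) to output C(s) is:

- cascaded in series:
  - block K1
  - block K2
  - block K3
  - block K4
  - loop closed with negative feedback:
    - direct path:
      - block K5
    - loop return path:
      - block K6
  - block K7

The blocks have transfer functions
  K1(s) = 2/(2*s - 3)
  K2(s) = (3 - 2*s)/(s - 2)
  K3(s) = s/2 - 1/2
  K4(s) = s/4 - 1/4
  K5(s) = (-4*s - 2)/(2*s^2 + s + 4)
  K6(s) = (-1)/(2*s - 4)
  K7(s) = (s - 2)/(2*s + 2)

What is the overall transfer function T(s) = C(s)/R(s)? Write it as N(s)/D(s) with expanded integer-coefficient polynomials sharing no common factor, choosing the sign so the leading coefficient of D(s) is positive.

Step 1: collapse the loop (K5 forward, K6 return), giving (-4*s^2 + 6*s + 4)/(2*s^3 - 3*s^2 + 4*s - 7)
Step 2: series reduction of K1, K2, K3, K4, [K5/(1+K5*K6)], K7, which is the overall transfer function T(s) = C(s)/R(s) in lowest terms

Therefore the answer is (2*s^4 - 7*s^3 + 6*s^2 + s - 2)/(8*s^4 - 4*s^3 + 4*s^2 - 12*s - 28).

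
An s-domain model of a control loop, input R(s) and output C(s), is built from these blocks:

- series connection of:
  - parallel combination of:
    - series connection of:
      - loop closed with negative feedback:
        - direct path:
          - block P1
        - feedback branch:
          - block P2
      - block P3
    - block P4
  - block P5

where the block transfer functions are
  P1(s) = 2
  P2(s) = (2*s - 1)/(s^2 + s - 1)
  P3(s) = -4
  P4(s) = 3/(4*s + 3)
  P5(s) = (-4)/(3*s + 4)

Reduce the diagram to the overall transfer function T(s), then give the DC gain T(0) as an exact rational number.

First reduce the diagram to T(s).

Step 1: reduce the feedback loop with forward P1 and return P2 -> (2*s^2 + 2*s - 2)/(s^2 + 5*s - 3)
Step 2: reduce the series chain [P1/(1+P1*P2)], P3 -> (-8*s^2 - 8*s + 8)/(s^2 + 5*s - 3)
Step 3: sum the parallel branches ([P1/(1+P1*P2)]*P3), P4 -> (-32*s^3 - 53*s^2 + 23*s + 15)/(4*s^3 + 23*s^2 + 3*s - 9)
Step 4: multiply (([P1/(1+P1*P2)]*P3)+P4), P5 (series) -> (128*s^3 + 212*s^2 - 92*s - 60)/(12*s^4 + 85*s^3 + 101*s^2 - 15*s - 36)
Step 4 gives the overall T(s). Then T(0) = -60/(-36) = 5/3.

Answer: 5/3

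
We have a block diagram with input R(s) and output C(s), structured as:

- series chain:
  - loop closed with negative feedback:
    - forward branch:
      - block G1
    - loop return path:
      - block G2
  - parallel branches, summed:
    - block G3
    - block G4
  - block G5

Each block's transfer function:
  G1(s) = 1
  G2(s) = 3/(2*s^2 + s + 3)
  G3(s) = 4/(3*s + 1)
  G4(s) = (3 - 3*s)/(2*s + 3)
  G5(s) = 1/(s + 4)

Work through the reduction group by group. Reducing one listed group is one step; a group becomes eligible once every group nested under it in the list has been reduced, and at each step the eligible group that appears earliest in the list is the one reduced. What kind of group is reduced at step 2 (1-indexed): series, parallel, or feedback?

Step 1. apply the feedback formula to G1, G2
Step 2. add G3, G4 (parallel)
Step 3. cascade [G1/(1+G1*G2)], (G3+G4), G5
The group at step 2 is a parallel group.

Therefore the answer is parallel.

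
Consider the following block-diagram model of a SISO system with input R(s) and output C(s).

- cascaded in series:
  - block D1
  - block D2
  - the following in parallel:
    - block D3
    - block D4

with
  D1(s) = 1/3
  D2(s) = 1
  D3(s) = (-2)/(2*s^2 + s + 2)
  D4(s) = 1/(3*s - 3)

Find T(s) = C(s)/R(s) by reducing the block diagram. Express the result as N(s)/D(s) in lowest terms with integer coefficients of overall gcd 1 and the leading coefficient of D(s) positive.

The answer is (2*s^2 - 5*s + 8)/(18*s^3 - 9*s^2 + 9*s - 18).

Reasoning:
(1) add D3, D4 (parallel): (2*s^2 - 5*s + 8)/(6*s^3 - 3*s^2 + 3*s - 6)
(2) reduce the series chain D1, D2, (D3+D4); the result is T(s) itself (integer coefficients, no common factor, positive leading denominator coefficient)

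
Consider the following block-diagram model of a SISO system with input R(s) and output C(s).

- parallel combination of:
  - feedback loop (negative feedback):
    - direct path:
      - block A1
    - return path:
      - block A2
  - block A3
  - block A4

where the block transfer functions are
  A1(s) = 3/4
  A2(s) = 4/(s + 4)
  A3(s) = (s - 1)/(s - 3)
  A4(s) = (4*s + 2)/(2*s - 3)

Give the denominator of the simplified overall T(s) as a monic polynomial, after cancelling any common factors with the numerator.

1. feedback reduction of A1, A2; result (3*s + 12)/(4*s + 28)
2. add [A1/(1+A1*A2)], A3, A4 (parallel); result (30*s^3 + 105*s^2 - 513*s + 24)/(8*s^3 + 20*s^2 - 216*s + 252)
No further cancellation is possible in the step-2 result, so that is T(s). Its denominator becomes monic after dividing by the leading coefficient 8.

Answer: s^3 + 5*s^2/2 - 27*s + 63/2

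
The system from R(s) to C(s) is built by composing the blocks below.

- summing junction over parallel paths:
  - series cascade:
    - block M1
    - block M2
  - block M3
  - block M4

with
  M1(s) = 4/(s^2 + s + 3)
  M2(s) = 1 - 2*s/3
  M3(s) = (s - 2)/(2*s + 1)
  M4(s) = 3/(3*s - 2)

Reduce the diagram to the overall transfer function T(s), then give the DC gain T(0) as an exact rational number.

Reducing step by step:

1. series reduction of M1, M2 gives (12 - 8*s)/(3*s^2 + 3*s + 9)
2. combine (M1*M2), M3, M4 in parallel gives (9*s^4 - 45*s^3 + 122*s^2 + 7*s + 39)/(18*s^4 + 15*s^3 + 45*s^2 - 15*s - 18)
Evaluating the step-2 result (the overall T(s)) at s = 0 gives T(0) = 39/(-18) = -13/6.

Answer: -13/6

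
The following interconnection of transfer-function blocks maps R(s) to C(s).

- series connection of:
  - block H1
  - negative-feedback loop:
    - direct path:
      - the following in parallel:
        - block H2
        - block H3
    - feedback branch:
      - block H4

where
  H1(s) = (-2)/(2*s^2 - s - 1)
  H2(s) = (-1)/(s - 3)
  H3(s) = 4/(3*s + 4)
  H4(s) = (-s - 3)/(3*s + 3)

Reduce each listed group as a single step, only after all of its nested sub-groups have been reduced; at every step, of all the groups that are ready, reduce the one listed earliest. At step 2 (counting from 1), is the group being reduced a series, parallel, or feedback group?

Step 1: reduce the parallel group H2, H3
Step 2: feedback reduction of (H2+H3), H4
Step 3: reduce the series chain H1, [(H2+H3)/(1+(H2+H3)*H4)]
So the answer for step 2 is feedback.

Final answer: feedback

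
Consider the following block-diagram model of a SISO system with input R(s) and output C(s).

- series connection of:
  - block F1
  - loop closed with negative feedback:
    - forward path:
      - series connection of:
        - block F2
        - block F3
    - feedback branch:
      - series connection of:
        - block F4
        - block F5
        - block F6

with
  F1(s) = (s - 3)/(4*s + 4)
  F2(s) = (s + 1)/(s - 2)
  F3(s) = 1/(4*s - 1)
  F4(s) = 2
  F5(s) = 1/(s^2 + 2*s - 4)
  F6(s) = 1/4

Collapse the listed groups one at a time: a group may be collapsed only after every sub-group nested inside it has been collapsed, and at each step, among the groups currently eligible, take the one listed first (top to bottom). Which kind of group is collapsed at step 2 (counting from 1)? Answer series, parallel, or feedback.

Step 1 - series reduction of F2, F3
Step 2 - series reduction of F4, F5, F6
Step 3 - close the feedback loop around (F2*F3), (F4*F5*F6)
Step 4 - reduce the series chain F1, [(F2*F3)/(1+(F2*F3)*(F4*F5*F6))]
Step 2: series.

Therefore the answer is series.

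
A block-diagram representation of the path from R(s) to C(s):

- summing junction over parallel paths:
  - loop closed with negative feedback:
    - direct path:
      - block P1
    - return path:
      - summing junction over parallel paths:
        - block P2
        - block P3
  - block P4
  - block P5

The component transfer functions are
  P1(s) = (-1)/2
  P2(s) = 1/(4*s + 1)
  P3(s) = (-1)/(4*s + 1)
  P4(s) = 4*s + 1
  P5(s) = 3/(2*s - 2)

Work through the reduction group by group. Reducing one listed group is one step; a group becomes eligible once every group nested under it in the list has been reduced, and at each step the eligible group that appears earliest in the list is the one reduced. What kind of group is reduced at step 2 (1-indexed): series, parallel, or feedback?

(1) combine P2, P3 in parallel
(2) feedback reduction of P1, (P2+P3)
(3) sum the parallel branches [P1/(1+P1*(P2+P3))], P4, P5
At step 2 the group reduced is feedback.

Final answer: feedback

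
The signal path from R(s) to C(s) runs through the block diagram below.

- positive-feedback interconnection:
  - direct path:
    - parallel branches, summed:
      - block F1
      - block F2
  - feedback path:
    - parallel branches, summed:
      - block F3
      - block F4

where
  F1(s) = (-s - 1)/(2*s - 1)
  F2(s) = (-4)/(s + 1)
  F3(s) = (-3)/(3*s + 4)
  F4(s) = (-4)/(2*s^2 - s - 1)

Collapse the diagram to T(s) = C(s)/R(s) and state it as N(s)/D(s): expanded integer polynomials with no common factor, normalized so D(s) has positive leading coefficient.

Answer: (-6*s^5 - 65*s^4 - 25*s^3 + 89*s^2 + 19*s - 12)/(12*s^5 + 10*s^4 - 84*s^3 - 105*s^2 - 100*s + 43)

Working:
Step 1: parallel reduction of F1, F2, giving (-s^2 - 10*s + 3)/(2*s^2 + s - 1)
Step 2: reduce the parallel group F3, F4, giving (-6*s^2 - 9*s - 13)/(6*s^3 + 5*s^2 - 7*s - 4)
Step 3: apply the feedback formula to (F1+F2), (F3+F4), giving the overall T(s)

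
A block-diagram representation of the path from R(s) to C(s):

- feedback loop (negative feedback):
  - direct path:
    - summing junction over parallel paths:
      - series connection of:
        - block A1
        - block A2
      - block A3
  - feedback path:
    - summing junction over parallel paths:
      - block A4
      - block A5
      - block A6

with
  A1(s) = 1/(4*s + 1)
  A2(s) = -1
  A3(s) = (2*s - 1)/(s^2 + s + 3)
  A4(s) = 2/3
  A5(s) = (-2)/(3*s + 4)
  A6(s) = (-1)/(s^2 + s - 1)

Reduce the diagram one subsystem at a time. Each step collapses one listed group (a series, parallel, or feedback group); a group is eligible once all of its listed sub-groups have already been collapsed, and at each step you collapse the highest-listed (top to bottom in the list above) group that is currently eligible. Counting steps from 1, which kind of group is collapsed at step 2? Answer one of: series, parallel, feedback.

1. multiply A1, A2 (series)
2. add (A1*A2), A3 (parallel)
3. reduce the parallel group A4, A5, A6
4. reduce the feedback loop with forward ((A1*A2)+A3) and return (A4+A5+A6)
Step 2: parallel.

Final answer: parallel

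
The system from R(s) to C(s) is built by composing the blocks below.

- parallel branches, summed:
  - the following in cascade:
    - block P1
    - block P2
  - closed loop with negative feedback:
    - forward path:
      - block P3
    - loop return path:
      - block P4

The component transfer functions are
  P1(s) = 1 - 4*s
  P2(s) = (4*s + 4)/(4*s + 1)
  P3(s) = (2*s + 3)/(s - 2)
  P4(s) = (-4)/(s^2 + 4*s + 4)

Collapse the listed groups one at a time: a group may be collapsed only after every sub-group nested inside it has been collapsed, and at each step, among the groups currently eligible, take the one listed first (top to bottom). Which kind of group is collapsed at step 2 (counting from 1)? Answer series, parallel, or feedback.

The answer is feedback.

Reasoning:
(1) multiply P1, P2 (series)
(2) close the feedback loop around P3, P4
(3) combine (P1*P2), [P3/(1+P3*P4)] in parallel
Step 2 collapses a feedback group.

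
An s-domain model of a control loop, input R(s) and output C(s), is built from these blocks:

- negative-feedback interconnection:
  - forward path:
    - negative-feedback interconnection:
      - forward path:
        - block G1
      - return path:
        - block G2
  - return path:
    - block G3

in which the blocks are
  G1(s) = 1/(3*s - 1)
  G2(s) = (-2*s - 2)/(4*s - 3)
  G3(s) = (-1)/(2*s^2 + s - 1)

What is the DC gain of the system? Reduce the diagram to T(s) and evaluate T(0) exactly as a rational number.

(1) close the feedback loop around G1, G2, giving (4*s - 3)/(12*s^2 - 15*s + 1)
(2) close the feedback loop around [G1/(1+G1*G2)], G3, giving (8*s^3 - 2*s^2 - 7*s + 3)/(24*s^4 - 18*s^3 - 25*s^2 + 12*s + 2)
That last expression is T(s); at s = 0 only the constant terms survive, so T(0) = 3/2.

Answer: 3/2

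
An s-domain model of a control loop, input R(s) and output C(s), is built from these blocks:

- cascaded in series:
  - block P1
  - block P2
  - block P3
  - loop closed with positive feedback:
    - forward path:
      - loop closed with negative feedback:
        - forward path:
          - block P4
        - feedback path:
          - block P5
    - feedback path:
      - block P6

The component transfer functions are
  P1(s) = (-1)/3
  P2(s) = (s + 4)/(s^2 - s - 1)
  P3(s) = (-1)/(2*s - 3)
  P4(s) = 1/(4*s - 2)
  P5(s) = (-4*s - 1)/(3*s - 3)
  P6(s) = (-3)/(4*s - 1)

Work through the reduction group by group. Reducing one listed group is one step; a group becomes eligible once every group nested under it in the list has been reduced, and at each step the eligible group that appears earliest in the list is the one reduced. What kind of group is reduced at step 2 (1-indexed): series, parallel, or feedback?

Reducing step by step:

(1) reduce the feedback loop with forward P4 and return P5
(2) reduce the feedback loop with forward [P4/(1+P4*P5)] and return P6
(3) series reduction of P1, P2, P3, [[P4/(1+P4*P5)]/(1-[P4/(1+P4*P5)]*P6)]
Step 2: feedback.

Answer: feedback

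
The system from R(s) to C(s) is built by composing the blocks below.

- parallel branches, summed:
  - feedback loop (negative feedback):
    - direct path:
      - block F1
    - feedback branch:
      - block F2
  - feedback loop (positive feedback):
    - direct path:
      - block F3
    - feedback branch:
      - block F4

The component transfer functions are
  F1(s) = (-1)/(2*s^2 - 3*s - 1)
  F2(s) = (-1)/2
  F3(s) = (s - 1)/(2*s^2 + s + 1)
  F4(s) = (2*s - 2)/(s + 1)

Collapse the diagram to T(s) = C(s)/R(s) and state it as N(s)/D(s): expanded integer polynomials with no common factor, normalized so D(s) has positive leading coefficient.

(1) feedback reduction of F1, F2 -> (-2)/(4*s^2 - 6*s - 1)
(2) reduce the feedback loop with forward F3 and return F4 -> (s^2 - 1)/(2*s^3 + s^2 + 6*s - 1)
(3) reduce the parallel group [F1/(1+F1*F2)], [F3/(1-F3*F4)]: this yields T(s), and no further normalization is needed

Answer: (4*s^4 - 10*s^3 - 7*s^2 - 6*s + 3)/(8*s^5 - 8*s^4 + 16*s^3 - 41*s^2 + 1)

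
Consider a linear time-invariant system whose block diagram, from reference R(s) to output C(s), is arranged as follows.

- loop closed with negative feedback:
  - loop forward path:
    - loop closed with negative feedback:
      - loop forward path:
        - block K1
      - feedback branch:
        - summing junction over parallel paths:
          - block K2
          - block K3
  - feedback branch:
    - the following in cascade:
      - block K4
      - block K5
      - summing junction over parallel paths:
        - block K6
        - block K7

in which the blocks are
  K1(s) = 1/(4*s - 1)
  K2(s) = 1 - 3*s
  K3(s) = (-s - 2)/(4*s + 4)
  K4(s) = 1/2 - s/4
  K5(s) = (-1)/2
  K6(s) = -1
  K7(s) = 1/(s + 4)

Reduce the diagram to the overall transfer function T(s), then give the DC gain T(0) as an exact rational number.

Reducing step by step:

Step 1. combine K2, K3 in parallel gives (-12*s^2 - 9*s + 2)/(4*s + 4)
Step 2. collapse the loop (K1 forward, (K2+K3) return) gives (4*s + 4)/(4*s^2 + 3*s - 2)
Step 3. add K6, K7 (parallel) gives (-s - 3)/(s + 4)
Step 4. multiply K4, K5, (K6+K7) (series) gives (-s^2 - s + 6)/(8*s + 32)
Step 5. close the feedback loop around [K1/(1+K1*(K2+K3))], (K4*K5*(K6+K7)) gives (8*s^2 + 40*s + 32)/(7*s^3 + 36*s^2 + 25*s - 10)
DC gain: substitute s = 0 into T(s) from step 5: T(0) = 32/(-10) = -16/5.

Answer: -16/5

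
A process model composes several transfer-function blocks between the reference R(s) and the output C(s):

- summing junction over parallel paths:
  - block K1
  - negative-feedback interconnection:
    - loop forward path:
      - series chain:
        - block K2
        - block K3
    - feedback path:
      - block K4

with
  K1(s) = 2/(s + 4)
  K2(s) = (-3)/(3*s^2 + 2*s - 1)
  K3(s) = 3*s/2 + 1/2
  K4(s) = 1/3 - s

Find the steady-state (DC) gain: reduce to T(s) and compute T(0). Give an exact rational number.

Step 1: series reduction of K2, K3: (-9*s - 3)/(6*s^2 + 4*s - 2)
Step 2: apply the feedback formula to (K2*K3), K4: (-9*s - 3)/(15*s^2 + 4*s - 3)
Step 3: add K1, [(K2*K3)/(1+(K2*K3)*K4)] (parallel): (21*s^2 - 31*s - 18)/(15*s^3 + 64*s^2 + 13*s - 12)
DC gain: substitute s = 0 into T(s) from step 3: T(0) = -18/(-12) = 3/2.

Therefore the answer is 3/2.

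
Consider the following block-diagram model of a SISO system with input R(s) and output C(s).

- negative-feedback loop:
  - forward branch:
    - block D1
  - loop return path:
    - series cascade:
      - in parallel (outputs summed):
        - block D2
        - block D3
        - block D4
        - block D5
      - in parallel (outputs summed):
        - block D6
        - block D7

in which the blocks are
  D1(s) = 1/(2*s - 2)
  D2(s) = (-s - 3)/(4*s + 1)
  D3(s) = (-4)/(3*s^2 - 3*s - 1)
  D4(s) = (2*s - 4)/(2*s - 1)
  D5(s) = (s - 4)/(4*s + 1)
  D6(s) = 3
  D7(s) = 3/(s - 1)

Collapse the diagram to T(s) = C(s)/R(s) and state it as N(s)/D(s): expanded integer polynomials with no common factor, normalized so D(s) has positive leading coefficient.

Answer: (24*s^5 - 54*s^4 + 25*s^3 + 10*s^2 - 4*s - 1)/(48*s^6 - 84*s^5 - 166*s^4 + 129*s^3 + 53*s^2 + 9*s + 2)

Working:
Step 1. add D2, D3, D4, D5 (parallel) -> (24*s^4 - 108*s^3 + 53*s^2 + 27*s + 1)/(24*s^4 - 30*s^3 - 5*s^2 + 5*s + 1)
Step 2. parallel reduction of D6, D7 -> (3*s)/(s - 1)
Step 3. reduce the series chain (D2+D3+D4+D5), (D6+D7) -> (72*s^5 - 324*s^4 + 159*s^3 + 81*s^2 + 3*s)/(24*s^5 - 54*s^4 + 25*s^3 + 10*s^2 - 4*s - 1)
Step 4. reduce the feedback loop with forward D1 and return ((D2+D3+D4+D5)*(D6+D7)); the result is T(s) itself (integer coefficients, no common factor, positive leading denominator coefficient)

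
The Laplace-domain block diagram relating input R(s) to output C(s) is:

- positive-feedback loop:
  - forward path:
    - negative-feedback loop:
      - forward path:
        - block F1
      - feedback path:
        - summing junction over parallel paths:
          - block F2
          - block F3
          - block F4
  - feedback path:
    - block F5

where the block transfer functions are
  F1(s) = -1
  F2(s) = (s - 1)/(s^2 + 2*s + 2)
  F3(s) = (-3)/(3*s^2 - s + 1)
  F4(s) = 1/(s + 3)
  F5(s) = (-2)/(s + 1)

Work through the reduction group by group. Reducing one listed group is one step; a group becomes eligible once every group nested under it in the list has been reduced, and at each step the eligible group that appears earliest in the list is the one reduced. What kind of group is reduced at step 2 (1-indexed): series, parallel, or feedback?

Step 1 - reduce the parallel group F2, F3, F4
Step 2 - feedback reduction of F1, (F2+F3+F4)
Step 3 - collapse the loop ([F1/(1+F1*(F2+F3+F4))] forward, F5 return)
Step 2: feedback.

Hence the answer: feedback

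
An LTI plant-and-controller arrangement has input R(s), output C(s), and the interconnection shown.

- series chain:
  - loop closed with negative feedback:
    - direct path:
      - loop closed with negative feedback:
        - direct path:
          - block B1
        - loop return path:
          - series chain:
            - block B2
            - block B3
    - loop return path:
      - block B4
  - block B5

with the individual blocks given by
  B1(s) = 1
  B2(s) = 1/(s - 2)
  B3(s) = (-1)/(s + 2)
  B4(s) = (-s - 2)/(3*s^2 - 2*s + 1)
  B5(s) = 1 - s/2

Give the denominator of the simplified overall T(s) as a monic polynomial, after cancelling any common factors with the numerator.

Step 1: reduce the series chain B2, B3; result (-1)/(s^2 - 4)
Step 2: feedback reduction of B1, (B2*B3); result (s^2 - 4)/(s^2 - 5)
Step 3: apply the feedback formula to [B1/(1+B1*(B2*B3))], B4; result (3*s^4 - 2*s^3 - 11*s^2 + 8*s - 4)/(3*s^4 - 3*s^3 - 16*s^2 + 14*s + 3)
Step 4: multiply [[B1/(1+B1*(B2*B3))]/(1+[B1/(1+B1*(B2*B3))]*B4)], B5 (series); result (-3*s^5 + 8*s^4 + 7*s^3 - 30*s^2 + 20*s - 8)/(6*s^4 - 6*s^3 - 32*s^2 + 28*s + 6)
No further cancellation is possible in the step-4 result, so that is T(s). Its denominator becomes monic after dividing by the leading coefficient 6.

Final answer: s^4 - s^3 - 16*s^2/3 + 14*s/3 + 1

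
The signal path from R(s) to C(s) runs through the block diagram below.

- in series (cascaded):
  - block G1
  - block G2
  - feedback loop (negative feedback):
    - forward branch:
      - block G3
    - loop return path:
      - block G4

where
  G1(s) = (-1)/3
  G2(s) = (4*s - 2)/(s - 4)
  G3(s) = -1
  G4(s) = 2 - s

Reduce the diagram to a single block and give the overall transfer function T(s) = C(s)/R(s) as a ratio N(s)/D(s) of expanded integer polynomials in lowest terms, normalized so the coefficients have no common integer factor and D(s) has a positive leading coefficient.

First reduce the diagram to T(s).

(1) collapse the loop (G3 forward, G4 return) -> (-1)/(s - 1)
(2) series reduction of G1, G2, [G3/(1+G3*G4)], which is the overall transfer function T(s) = C(s)/R(s) in lowest terms

Answer: (4*s - 2)/(3*s^2 - 15*s + 12)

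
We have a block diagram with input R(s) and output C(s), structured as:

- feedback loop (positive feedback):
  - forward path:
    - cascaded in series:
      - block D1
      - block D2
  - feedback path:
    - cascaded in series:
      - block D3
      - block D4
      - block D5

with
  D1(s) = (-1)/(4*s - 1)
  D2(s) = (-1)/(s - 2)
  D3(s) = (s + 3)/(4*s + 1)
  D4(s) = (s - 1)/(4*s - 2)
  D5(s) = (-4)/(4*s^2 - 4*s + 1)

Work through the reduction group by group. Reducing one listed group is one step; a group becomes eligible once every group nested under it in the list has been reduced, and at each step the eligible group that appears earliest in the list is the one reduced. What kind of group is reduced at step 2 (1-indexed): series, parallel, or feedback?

Step 1. combine D1, D2 in series
Step 2. combine D3, D4, D5 in series
Step 3. feedback reduction of (D1*D2), (D3*D4*D5)
The group at step 2 is a series group.

Therefore the answer is series.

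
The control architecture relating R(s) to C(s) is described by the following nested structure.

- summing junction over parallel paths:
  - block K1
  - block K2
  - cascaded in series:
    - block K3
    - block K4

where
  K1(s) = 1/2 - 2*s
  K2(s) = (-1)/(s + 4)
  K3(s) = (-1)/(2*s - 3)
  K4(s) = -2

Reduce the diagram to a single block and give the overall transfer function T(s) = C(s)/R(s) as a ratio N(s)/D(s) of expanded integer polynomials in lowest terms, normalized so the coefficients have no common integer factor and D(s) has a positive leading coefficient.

Step 1. combine K3, K4 in series: 2/(2*s - 3)
Step 2. parallel reduction of K1, K2, (K3*K4), giving the overall T(s)

Therefore the answer is (-8*s^3 - 18*s^2 + 53*s + 10)/(4*s^2 + 10*s - 24).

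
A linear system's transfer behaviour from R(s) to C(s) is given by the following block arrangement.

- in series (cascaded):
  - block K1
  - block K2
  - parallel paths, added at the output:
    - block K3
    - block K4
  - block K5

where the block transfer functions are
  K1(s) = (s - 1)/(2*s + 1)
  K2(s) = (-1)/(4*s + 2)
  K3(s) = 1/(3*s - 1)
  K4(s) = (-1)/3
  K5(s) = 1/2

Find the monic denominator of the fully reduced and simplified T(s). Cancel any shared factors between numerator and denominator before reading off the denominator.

(1) add K3, K4 (parallel); result (4 - 3*s)/(9*s - 3)
(2) reduce the series chain K1, K2, (K3+K4), K5; result (3*s^2 - 7*s + 4)/(144*s^3 + 96*s^2 - 12*s - 12)
T(s) is the step-2 result (common factors already cancelled). Leading coefficient of the denominator: 144. Divide through by 144 for the monic polynomial.

Hence the answer: s^3 + 2*s^2/3 - s/12 - 1/12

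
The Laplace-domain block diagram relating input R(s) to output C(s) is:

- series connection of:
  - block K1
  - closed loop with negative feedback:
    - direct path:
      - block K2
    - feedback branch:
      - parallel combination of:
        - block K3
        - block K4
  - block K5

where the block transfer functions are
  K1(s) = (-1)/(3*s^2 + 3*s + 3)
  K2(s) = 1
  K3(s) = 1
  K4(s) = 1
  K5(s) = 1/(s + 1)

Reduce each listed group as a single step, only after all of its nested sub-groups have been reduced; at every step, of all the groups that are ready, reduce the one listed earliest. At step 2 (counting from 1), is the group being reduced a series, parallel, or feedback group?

1. parallel reduction of K3, K4
2. reduce the feedback loop with forward K2 and return (K3+K4)
3. multiply K1, [K2/(1+K2*(K3+K4))], K5 (series)
So the answer for step 2 is feedback.

Final answer: feedback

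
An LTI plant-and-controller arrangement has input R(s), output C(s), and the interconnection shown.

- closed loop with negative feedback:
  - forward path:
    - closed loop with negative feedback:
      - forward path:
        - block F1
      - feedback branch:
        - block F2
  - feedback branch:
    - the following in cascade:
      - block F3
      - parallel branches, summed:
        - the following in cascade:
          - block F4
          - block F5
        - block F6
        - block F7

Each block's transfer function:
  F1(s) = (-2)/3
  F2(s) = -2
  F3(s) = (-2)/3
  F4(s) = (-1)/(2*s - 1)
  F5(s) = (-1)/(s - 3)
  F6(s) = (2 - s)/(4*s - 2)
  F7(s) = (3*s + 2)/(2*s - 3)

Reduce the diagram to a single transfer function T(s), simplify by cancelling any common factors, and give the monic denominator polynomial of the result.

First reduce the diagram to T(s).

Step 1. feedback reduction of F1, F2 -> (-2)/7
Step 2. multiply F4, F5 (series) -> 1/(2*s^2 - 7*s + 3)
Step 3. combine (F4*F5), F6, F7 in parallel -> (10*s^3 - 21*s^2 - 33*s + 24)/(8*s^3 - 40*s^2 + 54*s - 18)
Step 4. cascade F3, ((F4*F5)+F6+F7) -> (-10*s^3 + 21*s^2 + 33*s - 24)/(12*s^3 - 60*s^2 + 81*s - 27)
Step 5. apply the feedback formula to [F1/(1+F1*F2)], (F3*((F4*F5)+F6+F7)) -> (-24*s^3 + 120*s^2 - 162*s + 54)/(104*s^3 - 462*s^2 + 501*s - 141)
No further cancellation is possible in the step-5 result, so that is T(s). Its denominator becomes monic after dividing by the leading coefficient 104.

Answer: s^3 - 231*s^2/52 + 501*s/104 - 141/104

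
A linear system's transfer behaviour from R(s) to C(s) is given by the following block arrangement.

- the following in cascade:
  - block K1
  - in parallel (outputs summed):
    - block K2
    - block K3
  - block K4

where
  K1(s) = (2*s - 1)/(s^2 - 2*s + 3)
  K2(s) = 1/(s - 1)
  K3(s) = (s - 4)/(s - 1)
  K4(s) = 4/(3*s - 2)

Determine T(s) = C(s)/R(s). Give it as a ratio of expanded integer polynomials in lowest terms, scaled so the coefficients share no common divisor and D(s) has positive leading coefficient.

1. add K2, K3 (parallel) gives (s - 3)/(s - 1)
2. series reduction of K1, (K2+K3), K4; the result is T(s) itself (integer coefficients, no common factor, positive leading denominator coefficient)

Therefore the answer is (8*s^2 - 28*s + 12)/(3*s^4 - 11*s^3 + 21*s^2 - 19*s + 6).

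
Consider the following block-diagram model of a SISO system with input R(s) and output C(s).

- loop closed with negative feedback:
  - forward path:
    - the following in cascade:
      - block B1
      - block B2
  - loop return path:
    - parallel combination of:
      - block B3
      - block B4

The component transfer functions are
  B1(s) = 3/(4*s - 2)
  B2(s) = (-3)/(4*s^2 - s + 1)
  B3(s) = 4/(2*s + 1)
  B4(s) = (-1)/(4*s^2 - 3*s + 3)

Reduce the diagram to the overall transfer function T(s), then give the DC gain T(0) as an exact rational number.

The answer is 9/35.

Reasoning:
Step 1: combine B1, B2 in series gives (-9)/(16*s^3 - 12*s^2 + 6*s - 2)
Step 2: parallel reduction of B3, B4 gives (16*s^2 - 14*s + 11)/(8*s^3 - 2*s^2 + 3*s + 3)
Step 3: collapse the loop ((B1*B2) forward, (B3+B4) return) gives (-72*s^3 + 18*s^2 - 27*s - 27)/(128*s^6 - 128*s^5 + 120*s^4 - 16*s^3 - 158*s^2 + 138*s - 105)
The step-3 result is T(s). Setting s = 0: T(0) = -27/(-105) = 9/35.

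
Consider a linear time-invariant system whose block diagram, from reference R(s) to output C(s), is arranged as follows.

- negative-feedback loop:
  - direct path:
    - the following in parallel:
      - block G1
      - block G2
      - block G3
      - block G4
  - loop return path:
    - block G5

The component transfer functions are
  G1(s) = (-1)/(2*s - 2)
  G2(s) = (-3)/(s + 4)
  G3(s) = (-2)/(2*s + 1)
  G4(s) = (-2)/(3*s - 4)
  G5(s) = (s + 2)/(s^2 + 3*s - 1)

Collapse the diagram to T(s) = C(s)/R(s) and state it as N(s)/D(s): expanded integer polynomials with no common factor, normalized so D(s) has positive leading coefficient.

Answer: (-62*s^5 - 187*s^4 + 193*s^3 + 347*s^2 - 302*s + 56)/(12*s^6 + 62*s^5 - 82*s^4 - 393*s^3 + 298*s^2 + 292*s - 144)

Working:
1. reduce the parallel group G1, G2, G3, G4; result (-62*s^3 - s^2 + 134*s - 56)/(12*s^4 + 26*s^3 - 86*s^2 + 16*s + 32)
2. close the feedback loop around (G1+G2+G3+G4), G5, which is the overall transfer function T(s) = C(s)/R(s) in lowest terms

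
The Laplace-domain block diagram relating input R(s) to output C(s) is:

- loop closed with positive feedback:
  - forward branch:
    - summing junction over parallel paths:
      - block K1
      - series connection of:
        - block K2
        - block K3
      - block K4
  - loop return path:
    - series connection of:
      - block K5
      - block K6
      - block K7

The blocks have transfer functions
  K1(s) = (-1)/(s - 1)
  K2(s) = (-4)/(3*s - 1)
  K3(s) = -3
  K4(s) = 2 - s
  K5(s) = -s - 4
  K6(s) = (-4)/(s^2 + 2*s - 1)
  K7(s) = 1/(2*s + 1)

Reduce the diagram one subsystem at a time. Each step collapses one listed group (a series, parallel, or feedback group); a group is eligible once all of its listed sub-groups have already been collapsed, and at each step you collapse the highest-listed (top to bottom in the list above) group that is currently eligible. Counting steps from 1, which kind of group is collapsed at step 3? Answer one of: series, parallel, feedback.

1. cascade K2, K3
2. add K1, (K2*K3), K4 (parallel)
3. cascade K5, K6, K7
4. feedback reduction of (K1+(K2*K3)+K4), (K5*K6*K7)
At step 3 the group reduced is series.

Answer: series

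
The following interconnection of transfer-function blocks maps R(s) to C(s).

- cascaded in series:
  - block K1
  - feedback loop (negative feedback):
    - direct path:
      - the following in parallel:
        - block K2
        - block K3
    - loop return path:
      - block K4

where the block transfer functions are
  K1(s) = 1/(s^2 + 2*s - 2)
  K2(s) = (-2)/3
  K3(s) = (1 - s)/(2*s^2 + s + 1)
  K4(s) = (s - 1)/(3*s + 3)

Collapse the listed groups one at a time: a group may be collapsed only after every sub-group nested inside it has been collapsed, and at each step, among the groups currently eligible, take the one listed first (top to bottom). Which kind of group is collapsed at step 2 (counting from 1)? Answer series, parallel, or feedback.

Step 1: add K2, K3 (parallel)
Step 2: close the feedback loop around (K2+K3), K4
Step 3: reduce the series chain K1, [(K2+K3)/(1+(K2+K3)*K4)]
At step 2 the group reduced is feedback.

Hence the answer: feedback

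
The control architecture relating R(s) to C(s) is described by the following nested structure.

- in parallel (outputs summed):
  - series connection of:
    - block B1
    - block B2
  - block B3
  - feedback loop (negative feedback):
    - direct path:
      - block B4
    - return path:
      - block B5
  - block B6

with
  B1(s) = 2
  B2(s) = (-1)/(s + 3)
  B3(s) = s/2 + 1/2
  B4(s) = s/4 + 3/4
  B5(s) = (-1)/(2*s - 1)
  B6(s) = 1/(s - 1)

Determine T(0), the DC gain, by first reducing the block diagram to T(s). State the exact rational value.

Reducing step by step:

1. combine B1, B2 in series -> (-2)/(s + 3)
2. reduce the feedback loop with forward B4 and return B5 -> (2*s^2 + 5*s - 3)/(7*s - 7)
3. combine (B1*B2), B3, [B4/(1+B4*B5)], B6 in parallel -> (11*s^3 + 43*s^2 + 3*s + 31)/(14*s^2 + 28*s - 42)
The step-3 result is T(s). Setting s = 0: T(0) = 31/(-42) = -31/42.

Answer: -31/42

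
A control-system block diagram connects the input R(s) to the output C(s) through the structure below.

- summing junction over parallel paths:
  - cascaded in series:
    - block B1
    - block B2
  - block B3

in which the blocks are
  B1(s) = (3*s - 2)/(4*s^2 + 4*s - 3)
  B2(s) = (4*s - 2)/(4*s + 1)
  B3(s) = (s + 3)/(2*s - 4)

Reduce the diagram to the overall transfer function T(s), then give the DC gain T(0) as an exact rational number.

(1) series reduction of B1, B2 -> (6*s - 4)/(8*s^2 + 14*s + 3)
(2) parallel reduction of (B1*B2), B3 -> (8*s^3 + 50*s^2 + 13*s + 25)/(16*s^3 - 4*s^2 - 50*s - 12)
DC gain: substitute s = 0 into T(s) from step 2: T(0) = 25/(-12) = -25/12.

Answer: -25/12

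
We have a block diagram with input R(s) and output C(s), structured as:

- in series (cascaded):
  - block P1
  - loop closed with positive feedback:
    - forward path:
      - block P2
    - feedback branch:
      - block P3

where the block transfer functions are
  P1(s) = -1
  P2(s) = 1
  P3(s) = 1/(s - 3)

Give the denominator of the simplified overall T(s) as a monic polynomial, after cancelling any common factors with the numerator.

(1) reduce the feedback loop with forward P2 and return P3 = (s - 3)/(s - 4)
(2) reduce the series chain P1, [P2/(1-P2*P3)] = (3 - s)/(s - 4)
Step 2 gives the fully reduced T(s), with no common factor left to cancel. The denominator is already monic (leading coefficient 1).

Answer: s - 4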